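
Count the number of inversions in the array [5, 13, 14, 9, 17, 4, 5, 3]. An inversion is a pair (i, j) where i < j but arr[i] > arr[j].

Finding inversions in [5, 13, 14, 9, 17, 4, 5, 3]:

(0, 5): arr[0]=5 > arr[5]=4
(0, 7): arr[0]=5 > arr[7]=3
(1, 3): arr[1]=13 > arr[3]=9
(1, 5): arr[1]=13 > arr[5]=4
(1, 6): arr[1]=13 > arr[6]=5
(1, 7): arr[1]=13 > arr[7]=3
(2, 3): arr[2]=14 > arr[3]=9
(2, 5): arr[2]=14 > arr[5]=4
(2, 6): arr[2]=14 > arr[6]=5
(2, 7): arr[2]=14 > arr[7]=3
(3, 5): arr[3]=9 > arr[5]=4
(3, 6): arr[3]=9 > arr[6]=5
(3, 7): arr[3]=9 > arr[7]=3
(4, 5): arr[4]=17 > arr[5]=4
(4, 6): arr[4]=17 > arr[6]=5
(4, 7): arr[4]=17 > arr[7]=3
(5, 7): arr[5]=4 > arr[7]=3
(6, 7): arr[6]=5 > arr[7]=3

Total inversions: 18

The array has 18 inversion(s): (0,5), (0,7), (1,3), (1,5), (1,6), (1,7), (2,3), (2,5), (2,6), (2,7), (3,5), (3,6), (3,7), (4,5), (4,6), (4,7), (5,7), (6,7). Each pair (i,j) satisfies i < j and arr[i] > arr[j].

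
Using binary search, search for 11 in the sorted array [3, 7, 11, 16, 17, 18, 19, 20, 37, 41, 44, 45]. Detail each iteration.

Binary search for 11 in [3, 7, 11, 16, 17, 18, 19, 20, 37, 41, 44, 45]:

lo=0, hi=11, mid=5, arr[mid]=18 -> 18 > 11, search left half
lo=0, hi=4, mid=2, arr[mid]=11 -> Found target at index 2!

Binary search finds 11 at index 2 after 2 comparisons. The search repeatedly halves the search space by comparing with the middle element.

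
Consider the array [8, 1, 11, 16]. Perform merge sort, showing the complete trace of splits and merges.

Merge sort trace:

Split: [8, 1, 11, 16] -> [8, 1] and [11, 16]
  Split: [8, 1] -> [8] and [1]
  Merge: [8] + [1] -> [1, 8]
  Split: [11, 16] -> [11] and [16]
  Merge: [11] + [16] -> [11, 16]
Merge: [1, 8] + [11, 16] -> [1, 8, 11, 16]

Final sorted array: [1, 8, 11, 16]

The merge sort proceeds by recursively splitting the array and merging sorted halves.
After all merges, the sorted array is [1, 8, 11, 16].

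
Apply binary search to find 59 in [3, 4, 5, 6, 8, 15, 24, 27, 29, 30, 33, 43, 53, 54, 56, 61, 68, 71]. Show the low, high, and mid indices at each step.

Binary search for 59 in [3, 4, 5, 6, 8, 15, 24, 27, 29, 30, 33, 43, 53, 54, 56, 61, 68, 71]:

lo=0, hi=17, mid=8, arr[mid]=29 -> 29 < 59, search right half
lo=9, hi=17, mid=13, arr[mid]=54 -> 54 < 59, search right half
lo=14, hi=17, mid=15, arr[mid]=61 -> 61 > 59, search left half
lo=14, hi=14, mid=14, arr[mid]=56 -> 56 < 59, search right half
lo=15 > hi=14, target 59 not found

Binary search determines that 59 is not in the array after 4 comparisons. The search space was exhausted without finding the target.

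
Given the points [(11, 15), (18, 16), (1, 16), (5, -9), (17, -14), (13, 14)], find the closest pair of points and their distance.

Computing all pairwise distances among 6 points:

d((11, 15), (18, 16)) = 7.0711
d((11, 15), (1, 16)) = 10.0499
d((11, 15), (5, -9)) = 24.7386
d((11, 15), (17, -14)) = 29.6142
d((11, 15), (13, 14)) = 2.2361 <-- minimum
d((18, 16), (1, 16)) = 17.0
d((18, 16), (5, -9)) = 28.178
d((18, 16), (17, -14)) = 30.0167
d((18, 16), (13, 14)) = 5.3852
d((1, 16), (5, -9)) = 25.318
d((1, 16), (17, -14)) = 34.0
d((1, 16), (13, 14)) = 12.1655
d((5, -9), (17, -14)) = 13.0
d((5, -9), (13, 14)) = 24.3516
d((17, -14), (13, 14)) = 28.2843

Closest pair: (11, 15) and (13, 14) with distance 2.2361

The closest pair is (11, 15) and (13, 14) with Euclidean distance 2.2361. For 6 points, brute-force pairwise comparison is shown above. For large n, the divide-and-conquer algorithm (sort by x, recurse on halves, check the dividing strip) achieves O(n log n).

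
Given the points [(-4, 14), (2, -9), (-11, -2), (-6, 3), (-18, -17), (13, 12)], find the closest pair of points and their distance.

Computing all pairwise distances among 6 points:

d((-4, 14), (2, -9)) = 23.7697
d((-4, 14), (-11, -2)) = 17.4642
d((-4, 14), (-6, 3)) = 11.1803
d((-4, 14), (-18, -17)) = 34.0147
d((-4, 14), (13, 12)) = 17.1172
d((2, -9), (-11, -2)) = 14.7648
d((2, -9), (-6, 3)) = 14.4222
d((2, -9), (-18, -17)) = 21.5407
d((2, -9), (13, 12)) = 23.7065
d((-11, -2), (-6, 3)) = 7.0711 <-- minimum
d((-11, -2), (-18, -17)) = 16.5529
d((-11, -2), (13, 12)) = 27.7849
d((-6, 3), (-18, -17)) = 23.3238
d((-6, 3), (13, 12)) = 21.0238
d((-18, -17), (13, 12)) = 42.45

Closest pair: (-11, -2) and (-6, 3) with distance 7.0711

The closest pair is (-11, -2) and (-6, 3) with Euclidean distance 7.0711. For 6 points, brute-force pairwise comparison is shown above. For large n, the divide-and-conquer algorithm (sort by x, recurse on halves, check the dividing strip) achieves O(n log n).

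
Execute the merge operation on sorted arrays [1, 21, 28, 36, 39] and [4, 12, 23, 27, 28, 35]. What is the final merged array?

Merging process:

Compare 1 vs 4: take 1 from left. Merged: [1]
Compare 21 vs 4: take 4 from right. Merged: [1, 4]
Compare 21 vs 12: take 12 from right. Merged: [1, 4, 12]
Compare 21 vs 23: take 21 from left. Merged: [1, 4, 12, 21]
Compare 28 vs 23: take 23 from right. Merged: [1, 4, 12, 21, 23]
Compare 28 vs 27: take 27 from right. Merged: [1, 4, 12, 21, 23, 27]
Compare 28 vs 28: take 28 from left. Merged: [1, 4, 12, 21, 23, 27, 28]
Compare 36 vs 28: take 28 from right. Merged: [1, 4, 12, 21, 23, 27, 28, 28]
Compare 36 vs 35: take 35 from right. Merged: [1, 4, 12, 21, 23, 27, 28, 28, 35]
Append remaining from left: [36, 39]. Merged: [1, 4, 12, 21, 23, 27, 28, 28, 35, 36, 39]

Final merged array: [1, 4, 12, 21, 23, 27, 28, 28, 35, 36, 39]
Total comparisons: 9

The merged array is [1, 4, 12, 21, 23, 27, 28, 28, 35, 36, 39], requiring 9 comparisons. The merge step runs in O(n) time where n is the total number of elements.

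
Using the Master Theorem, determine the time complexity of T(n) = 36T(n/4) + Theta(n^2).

Master Theorem for T(n) = 36T(n/4) + O(n^2):

a = 36, b = 4, c = 2
log_b(a) = log_4(36) = 2.5850

Case 1: c = 2 < log_4(36) = 2.5850
T(n) = O(n^(log_4 36))

For T(n) = 36T(n/4) + O(n^2): log_4(36) = 2.5850. This is Case 1 of the Master Theorem (c < log_b(a), work dominated by leaves), giving O(n^(log_4 36)).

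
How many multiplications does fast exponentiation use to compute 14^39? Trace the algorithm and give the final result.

Computing 14^39 by squaring (build up from 14^1; each line after the first costs one multiplication):

14^1 = 14
14^2 = (14^1)^2 = 14^2 = 196
14^4 = (14^2)^2 = 196^2 = 38416
14^8 = (14^4)^2 = 38416^2 = 1475789056
14^9 = 14 * 14^8 = 14 * 1475789056 = 20661046784
14^18 = (14^9)^2 = 20661046784^2 = 426878854210636742656
14^19 = 14 * 14^18 = 14 * 426878854210636742656 = 5976303958948914397184
14^38 = (14^19)^2 = 5976303958948914397184^2 = 35716209009748467500288285041727074107129856
14^39 = 14 * 14^38 = 14 * 35716209009748467500288285041727074107129856 = 500026926136478545004035990584179037499817984

Result: 500026926136478545004035990584179037499817984
Multiplications needed: 8 (8 lines after 14^1)

14^39 = 500026926136478545004035990584179037499817984. Using exponentiation by squaring, this requires 8 multiplications. The key idea: if the exponent is even, square the half-power; if odd, multiply by the base once.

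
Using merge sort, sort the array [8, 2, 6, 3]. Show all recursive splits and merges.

Merge sort trace:

Split: [8, 2, 6, 3] -> [8, 2] and [6, 3]
  Split: [8, 2] -> [8] and [2]
  Merge: [8] + [2] -> [2, 8]
  Split: [6, 3] -> [6] and [3]
  Merge: [6] + [3] -> [3, 6]
Merge: [2, 8] + [3, 6] -> [2, 3, 6, 8]

Final sorted array: [2, 3, 6, 8]

The merge sort proceeds by recursively splitting the array and merging sorted halves.
After all merges, the sorted array is [2, 3, 6, 8].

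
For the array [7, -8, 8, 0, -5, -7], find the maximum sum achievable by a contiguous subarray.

Using Kadane's algorithm on [7, -8, 8, 0, -5, -7]:

Scanning through the array:
Position 1 (value -8): max_ending_here = -1, max_so_far = 7
Position 2 (value 8): max_ending_here = 8, max_so_far = 8
Position 3 (value 0): max_ending_here = 8, max_so_far = 8
Position 4 (value -5): max_ending_here = 3, max_so_far = 8
Position 5 (value -7): max_ending_here = -4, max_so_far = 8

Maximum subarray: [8]
Maximum sum: 8

The maximum subarray is [8] with sum 8. This subarray runs from index 2 to index 2.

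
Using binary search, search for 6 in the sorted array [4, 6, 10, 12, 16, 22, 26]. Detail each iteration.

Binary search for 6 in [4, 6, 10, 12, 16, 22, 26]:

lo=0, hi=6, mid=3, arr[mid]=12 -> 12 > 6, search left half
lo=0, hi=2, mid=1, arr[mid]=6 -> Found target at index 1!

Binary search finds 6 at index 1 after 2 comparisons. The search repeatedly halves the search space by comparing with the middle element.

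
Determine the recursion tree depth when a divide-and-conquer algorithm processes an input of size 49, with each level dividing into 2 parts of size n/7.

For divide and conquer with division factor 7:

Problem sizes at each level:
Level 0: 49
Level 1: 7
Level 2: 1

The root is level 0 and the size-1 base case is level 2 (the tree spans levels 0 through 2, i.e. 3 levels counting the root), so the depth is the number of divisions: log_7(49) = 2

The recursion tree depth is log_7(49) = 2. At each level, the problem size is divided by 7, so it takes 2 divisions to reduce to a base case of size 1. The algorithm makes 2 recursive calls at each level.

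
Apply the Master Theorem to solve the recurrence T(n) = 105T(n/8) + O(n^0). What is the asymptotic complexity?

Master Theorem for T(n) = 105T(n/8) + O(n^0):

a = 105, b = 8, c = 0
log_b(a) = log_8(105) = 2.2381

Case 1: c = 0 < log_8(105) = 2.2381
T(n) = O(n^(log_8 105))

For T(n) = 105T(n/8) + O(n^0): log_8(105) = 2.2381. This is Case 1 of the Master Theorem (c < log_b(a), work dominated by leaves), giving O(n^(log_8 105)).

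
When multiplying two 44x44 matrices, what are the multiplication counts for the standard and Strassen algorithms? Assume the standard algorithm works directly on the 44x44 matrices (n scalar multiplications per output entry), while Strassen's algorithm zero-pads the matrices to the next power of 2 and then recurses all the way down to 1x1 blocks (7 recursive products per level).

Matrix multiplication for 44x44 matrices:

Strassen's algorithm requires power-of-2 dimensions. Pad 44x44 to 64x64 (next power of 2).

Standard algorithm: 44^3 = 85184 multiplications
Strassen's algorithm: 7^(log2(64)) = 7^6 = 117649 multiplications
Difference: 85184 - 117649 = -32465 (Strassen uses MORE here due to padding overhead — for small or just-over-power-of-2 n, padding can outweigh the per-level savings)

Standard: 85184 multiplications (44^3). Strassen: 117649 multiplications (7^6, after padding to 64x64). Strassen reduces 8 recursive multiplications to 7 at each level.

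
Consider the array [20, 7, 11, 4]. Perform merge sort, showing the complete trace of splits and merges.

Merge sort trace:

Split: [20, 7, 11, 4] -> [20, 7] and [11, 4]
  Split: [20, 7] -> [20] and [7]
  Merge: [20] + [7] -> [7, 20]
  Split: [11, 4] -> [11] and [4]
  Merge: [11] + [4] -> [4, 11]
Merge: [7, 20] + [4, 11] -> [4, 7, 11, 20]

Final sorted array: [4, 7, 11, 20]

The merge sort proceeds by recursively splitting the array and merging sorted halves.
After all merges, the sorted array is [4, 7, 11, 20].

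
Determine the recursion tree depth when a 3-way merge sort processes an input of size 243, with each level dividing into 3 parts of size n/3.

For divide and conquer with division factor 3:

Problem sizes at each level:
Level 0: 243
Level 1: 81
Level 2: 27
Level 3: 9
Level 4: 3
Level 5: 1

The root is level 0 and the size-1 base case is level 5 (the tree spans levels 0 through 5, i.e. 6 levels counting the root), so the depth is the number of divisions: log_3(243) = 5

The recursion tree depth is log_3(243) = 5. At each level, the problem size is divided by 3, so it takes 5 divisions to reduce to a base case of size 1. The algorithm makes 3 recursive calls at each level.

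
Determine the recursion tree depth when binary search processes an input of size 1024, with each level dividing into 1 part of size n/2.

For divide and conquer with division factor 2:

Problem sizes at each level:
Level 0: 1024
Level 1: 512
Level 2: 256
Level 3: 128
Level 4: 64
Level 5: 32
Level 6: 16
Level 7: 8
Level 8: 4
Level 9: 2
Level 10: 1

The root is level 0 and the size-1 base case is level 10 (the tree spans levels 0 through 10, i.e. 11 levels counting the root), so the depth is the number of divisions: log_2(1024) = 10

The recursion tree depth is log_2(1024) = 10. At each level, the problem size is divided by 2, so it takes 10 divisions to reduce to a base case of size 1. The algorithm makes 1 recursive call at each level.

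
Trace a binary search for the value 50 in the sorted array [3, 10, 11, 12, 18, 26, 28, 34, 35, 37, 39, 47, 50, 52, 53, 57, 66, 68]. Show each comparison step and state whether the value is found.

Binary search for 50 in [3, 10, 11, 12, 18, 26, 28, 34, 35, 37, 39, 47, 50, 52, 53, 57, 66, 68]:

lo=0, hi=17, mid=8, arr[mid]=35 -> 35 < 50, search right half
lo=9, hi=17, mid=13, arr[mid]=52 -> 52 > 50, search left half
lo=9, hi=12, mid=10, arr[mid]=39 -> 39 < 50, search right half
lo=11, hi=12, mid=11, arr[mid]=47 -> 47 < 50, search right half
lo=12, hi=12, mid=12, arr[mid]=50 -> Found target at index 12!

Binary search finds 50 at index 12 after 5 comparisons. The search repeatedly halves the search space by comparing with the middle element.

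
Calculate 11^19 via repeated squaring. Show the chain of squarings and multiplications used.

Computing 11^19 by squaring (build up from 11^1; each line after the first costs one multiplication):

11^1 = 11
11^2 = (11^1)^2 = 11^2 = 121
11^4 = (11^2)^2 = 121^2 = 14641
11^8 = (11^4)^2 = 14641^2 = 214358881
11^9 = 11 * 11^8 = 11 * 214358881 = 2357947691
11^18 = (11^9)^2 = 2357947691^2 = 5559917313492231481
11^19 = 11 * 11^18 = 11 * 5559917313492231481 = 61159090448414546291

Result: 61159090448414546291
Multiplications needed: 6 (6 lines after 11^1)

11^19 = 61159090448414546291. Using exponentiation by squaring, this requires 6 multiplications. The key idea: if the exponent is even, square the half-power; if odd, multiply by the base once.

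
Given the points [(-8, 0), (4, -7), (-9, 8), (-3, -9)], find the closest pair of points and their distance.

Computing all pairwise distances among 4 points:

d((-8, 0), (4, -7)) = 13.8924
d((-8, 0), (-9, 8)) = 8.0623
d((-8, 0), (-3, -9)) = 10.2956
d((4, -7), (-9, 8)) = 19.8494
d((4, -7), (-3, -9)) = 7.2801 <-- minimum
d((-9, 8), (-3, -9)) = 18.0278

Closest pair: (4, -7) and (-3, -9) with distance 7.2801

The closest pair is (4, -7) and (-3, -9) with Euclidean distance 7.2801. For 4 points, brute-force pairwise comparison is shown above. For large n, the divide-and-conquer algorithm (sort by x, recurse on halves, check the dividing strip) achieves O(n log n).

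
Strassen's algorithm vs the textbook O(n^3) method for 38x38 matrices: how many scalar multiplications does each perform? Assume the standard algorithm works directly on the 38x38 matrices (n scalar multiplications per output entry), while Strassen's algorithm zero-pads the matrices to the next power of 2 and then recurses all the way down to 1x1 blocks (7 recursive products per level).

Matrix multiplication for 38x38 matrices:

Strassen's algorithm requires power-of-2 dimensions. Pad 38x38 to 64x64 (next power of 2).

Standard algorithm: 38^3 = 54872 multiplications
Strassen's algorithm: 7^(log2(64)) = 7^6 = 117649 multiplications
Difference: 54872 - 117649 = -62777 (Strassen uses MORE here due to padding overhead — for small or just-over-power-of-2 n, padding can outweigh the per-level savings)

Standard: 54872 multiplications (38^3). Strassen: 117649 multiplications (7^6, after padding to 64x64). Strassen reduces 8 recursive multiplications to 7 at each level.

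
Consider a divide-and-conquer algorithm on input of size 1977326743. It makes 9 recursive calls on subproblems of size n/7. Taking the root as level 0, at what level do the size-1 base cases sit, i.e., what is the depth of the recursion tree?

For divide and conquer with division factor 7:

Problem sizes at each level:
Level 0: 1977326743
Level 1: 282475249
Level 2: 40353607
Level 3: 5764801
Level 4: 823543
Level 5: 117649
Level 6: 16807
Level 7: 2401
Level 8: 343
Level 9: 49
Level 10: 7
Level 11: 1

The root is level 0 and the size-1 base case is level 11 (the tree spans levels 0 through 11, i.e. 12 levels counting the root), so the depth is the number of divisions: log_7(1977326743) = 11

The recursion tree depth is log_7(1977326743) = 11. At each level, the problem size is divided by 7, so it takes 11 divisions to reduce to a base case of size 1. The algorithm makes 9 recursive calls at each level.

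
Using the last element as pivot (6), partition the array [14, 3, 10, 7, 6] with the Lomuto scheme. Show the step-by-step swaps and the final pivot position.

Lomuto partition with pivot = 6:

Initial array: [14, 3, 10, 7, 6]

arr[0]=14 > 6: no swap
arr[1]=3 <= 6: swap with position 0, array becomes [3, 14, 10, 7, 6]
arr[2]=10 > 6: no swap
arr[3]=7 > 6: no swap

Place pivot at position 1: [3, 6, 10, 7, 14]
Pivot position: 1

After partitioning with pivot 6, the array becomes [3, 6, 10, 7, 14]. The pivot is placed at index 1. All elements to the left of the pivot are <= 6, and all elements to the right are > 6.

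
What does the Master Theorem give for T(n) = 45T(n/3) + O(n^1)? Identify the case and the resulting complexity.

Master Theorem for T(n) = 45T(n/3) + O(n^1):

a = 45, b = 3, c = 1
log_b(a) = log_3(45) = 3.4650

Case 1: c = 1 < log_3(45) = 3.4650
T(n) = O(n^(log_3 45))

For T(n) = 45T(n/3) + O(n^1): log_3(45) = 3.4650. This is Case 1 of the Master Theorem (c < log_b(a), work dominated by leaves), giving O(n^(log_3 45)).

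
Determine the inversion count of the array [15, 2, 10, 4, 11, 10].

Finding inversions in [15, 2, 10, 4, 11, 10]:

(0, 1): arr[0]=15 > arr[1]=2
(0, 2): arr[0]=15 > arr[2]=10
(0, 3): arr[0]=15 > arr[3]=4
(0, 4): arr[0]=15 > arr[4]=11
(0, 5): arr[0]=15 > arr[5]=10
(2, 3): arr[2]=10 > arr[3]=4
(4, 5): arr[4]=11 > arr[5]=10

Total inversions: 7

The array has 7 inversion(s): (0,1), (0,2), (0,3), (0,4), (0,5), (2,3), (4,5). Each pair (i,j) satisfies i < j and arr[i] > arr[j].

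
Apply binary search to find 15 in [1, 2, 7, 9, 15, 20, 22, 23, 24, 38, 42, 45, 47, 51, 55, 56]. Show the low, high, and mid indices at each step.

Binary search for 15 in [1, 2, 7, 9, 15, 20, 22, 23, 24, 38, 42, 45, 47, 51, 55, 56]:

lo=0, hi=15, mid=7, arr[mid]=23 -> 23 > 15, search left half
lo=0, hi=6, mid=3, arr[mid]=9 -> 9 < 15, search right half
lo=4, hi=6, mid=5, arr[mid]=20 -> 20 > 15, search left half
lo=4, hi=4, mid=4, arr[mid]=15 -> Found target at index 4!

Binary search finds 15 at index 4 after 4 comparisons. The search repeatedly halves the search space by comparing with the middle element.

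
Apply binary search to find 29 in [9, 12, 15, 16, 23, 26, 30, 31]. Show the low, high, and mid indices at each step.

Binary search for 29 in [9, 12, 15, 16, 23, 26, 30, 31]:

lo=0, hi=7, mid=3, arr[mid]=16 -> 16 < 29, search right half
lo=4, hi=7, mid=5, arr[mid]=26 -> 26 < 29, search right half
lo=6, hi=7, mid=6, arr[mid]=30 -> 30 > 29, search left half
lo=6 > hi=5, target 29 not found

Binary search determines that 29 is not in the array after 3 comparisons. The search space was exhausted without finding the target.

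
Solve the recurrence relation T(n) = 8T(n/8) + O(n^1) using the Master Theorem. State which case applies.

Master Theorem for T(n) = 8T(n/8) + O(n^1):

a = 8, b = 8, c = 1
log_b(a) = log_8(8) = 1.0000

Case 2: c = 1 = log_8(8) = 1.0000
T(n) = O(n^1 log n) = O(n log n)

For T(n) = 8T(n/8) + O(n^1): log_8(8) = 1.0000. This is Case 2 of the Master Theorem (c = log_b(a), equal work at all levels), giving O(n log n).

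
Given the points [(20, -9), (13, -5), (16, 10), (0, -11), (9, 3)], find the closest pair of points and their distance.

Computing all pairwise distances among 5 points:

d((20, -9), (13, -5)) = 8.0623 <-- minimum
d((20, -9), (16, 10)) = 19.4165
d((20, -9), (0, -11)) = 20.0998
d((20, -9), (9, 3)) = 16.2788
d((13, -5), (16, 10)) = 15.2971
d((13, -5), (0, -11)) = 14.3178
d((13, -5), (9, 3)) = 8.9443
d((16, 10), (0, -11)) = 26.4008
d((16, 10), (9, 3)) = 9.8995
d((0, -11), (9, 3)) = 16.6433

Closest pair: (20, -9) and (13, -5) with distance 8.0623

The closest pair is (20, -9) and (13, -5) with Euclidean distance 8.0623. For 5 points, brute-force pairwise comparison is shown above. For large n, the divide-and-conquer algorithm (sort by x, recurse on halves, check the dividing strip) achieves O(n log n).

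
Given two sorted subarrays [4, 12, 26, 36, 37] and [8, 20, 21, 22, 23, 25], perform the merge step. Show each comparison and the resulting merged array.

Merging process:

Compare 4 vs 8: take 4 from left. Merged: [4]
Compare 12 vs 8: take 8 from right. Merged: [4, 8]
Compare 12 vs 20: take 12 from left. Merged: [4, 8, 12]
Compare 26 vs 20: take 20 from right. Merged: [4, 8, 12, 20]
Compare 26 vs 21: take 21 from right. Merged: [4, 8, 12, 20, 21]
Compare 26 vs 22: take 22 from right. Merged: [4, 8, 12, 20, 21, 22]
Compare 26 vs 23: take 23 from right. Merged: [4, 8, 12, 20, 21, 22, 23]
Compare 26 vs 25: take 25 from right. Merged: [4, 8, 12, 20, 21, 22, 23, 25]
Append remaining from left: [26, 36, 37]. Merged: [4, 8, 12, 20, 21, 22, 23, 25, 26, 36, 37]

Final merged array: [4, 8, 12, 20, 21, 22, 23, 25, 26, 36, 37]
Total comparisons: 8

The merged array is [4, 8, 12, 20, 21, 22, 23, 25, 26, 36, 37], requiring 8 comparisons. The merge step runs in O(n) time where n is the total number of elements.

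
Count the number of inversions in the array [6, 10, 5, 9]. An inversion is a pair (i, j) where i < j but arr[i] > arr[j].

Finding inversions in [6, 10, 5, 9]:

(0, 2): arr[0]=6 > arr[2]=5
(1, 2): arr[1]=10 > arr[2]=5
(1, 3): arr[1]=10 > arr[3]=9

Total inversions: 3

The array has 3 inversion(s): (0,2), (1,2), (1,3). Each pair (i,j) satisfies i < j and arr[i] > arr[j].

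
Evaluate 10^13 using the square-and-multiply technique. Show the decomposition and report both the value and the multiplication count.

Computing 10^13 by squaring (build up from 10^1; each line after the first costs one multiplication):

10^1 = 10
10^2 = (10^1)^2 = 10^2 = 100
10^3 = 10 * 10^2 = 10 * 100 = 1000
10^6 = (10^3)^2 = 1000^2 = 1000000
10^12 = (10^6)^2 = 1000000^2 = 1000000000000
10^13 = 10 * 10^12 = 10 * 1000000000000 = 10000000000000

Result: 10000000000000
Multiplications needed: 5 (5 lines after 10^1)

10^13 = 10000000000000. Using exponentiation by squaring, this requires 5 multiplications. The key idea: if the exponent is even, square the half-power; if odd, multiply by the base once.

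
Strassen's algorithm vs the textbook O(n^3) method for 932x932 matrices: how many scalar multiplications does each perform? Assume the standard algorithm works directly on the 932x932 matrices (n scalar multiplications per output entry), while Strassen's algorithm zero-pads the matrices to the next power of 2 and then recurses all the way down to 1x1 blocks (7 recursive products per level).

Matrix multiplication for 932x932 matrices:

Strassen's algorithm requires power-of-2 dimensions. Pad 932x932 to 1024x1024 (next power of 2).

Standard algorithm: 932^3 = 809557568 multiplications
Strassen's algorithm: 7^(log2(1024)) = 7^10 = 282475249 multiplications
Savings: 809557568 - 282475249 = 527082319 multiplications

Standard: 809557568 multiplications (932^3). Strassen: 282475249 multiplications (7^10, after padding to 1024x1024). Strassen reduces 8 recursive multiplications to 7 at each level.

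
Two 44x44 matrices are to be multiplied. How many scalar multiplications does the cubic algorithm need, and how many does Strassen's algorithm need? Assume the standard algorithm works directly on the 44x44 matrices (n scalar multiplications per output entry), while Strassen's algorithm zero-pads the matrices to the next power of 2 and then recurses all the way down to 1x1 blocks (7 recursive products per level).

Matrix multiplication for 44x44 matrices:

Strassen's algorithm requires power-of-2 dimensions. Pad 44x44 to 64x64 (next power of 2).

Standard algorithm: 44^3 = 85184 multiplications
Strassen's algorithm: 7^(log2(64)) = 7^6 = 117649 multiplications
Difference: 85184 - 117649 = -32465 (Strassen uses MORE here due to padding overhead — for small or just-over-power-of-2 n, padding can outweigh the per-level savings)

Standard: 85184 multiplications (44^3). Strassen: 117649 multiplications (7^6, after padding to 64x64). Strassen reduces 8 recursive multiplications to 7 at each level.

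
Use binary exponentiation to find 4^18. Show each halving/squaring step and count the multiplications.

Computing 4^18 by squaring (build up from 4^1; each line after the first costs one multiplication):

4^1 = 4
4^2 = (4^1)^2 = 4^2 = 16
4^4 = (4^2)^2 = 16^2 = 256
4^8 = (4^4)^2 = 256^2 = 65536
4^9 = 4 * 4^8 = 4 * 65536 = 262144
4^18 = (4^9)^2 = 262144^2 = 68719476736

Result: 68719476736
Multiplications needed: 5 (5 lines after 4^1)

4^18 = 68719476736. Using exponentiation by squaring, this requires 5 multiplications. The key idea: if the exponent is even, square the half-power; if odd, multiply by the base once.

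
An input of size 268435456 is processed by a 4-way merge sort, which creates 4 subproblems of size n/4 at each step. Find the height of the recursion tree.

For divide and conquer with division factor 4:

Problem sizes at each level:
Level 0: 268435456
Level 1: 67108864
Level 2: 16777216
Level 3: 4194304
Level 4: 1048576
Level 5: 262144
Level 6: 65536
Level 7: 16384
Level 8: 4096
Level 9: 1024
Level 10: 256
Level 11: 64
Level 12: 16
Level 13: 4
Level 14: 1

The root is level 0 and the size-1 base case is level 14 (the tree spans levels 0 through 14, i.e. 15 levels counting the root), so the depth is the number of divisions: log_4(268435456) = 14

The recursion tree depth is log_4(268435456) = 14. At each level, the problem size is divided by 4, so it takes 14 divisions to reduce to a base case of size 1. The algorithm makes 4 recursive calls at each level.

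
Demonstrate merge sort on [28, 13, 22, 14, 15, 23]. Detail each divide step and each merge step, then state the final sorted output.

Merge sort trace:

Split: [28, 13, 22, 14, 15, 23] -> [28, 13, 22] and [14, 15, 23]
  Split: [28, 13, 22] -> [28] and [13, 22]
    Split: [13, 22] -> [13] and [22]
    Merge: [13] + [22] -> [13, 22]
  Merge: [28] + [13, 22] -> [13, 22, 28]
  Split: [14, 15, 23] -> [14] and [15, 23]
    Split: [15, 23] -> [15] and [23]
    Merge: [15] + [23] -> [15, 23]
  Merge: [14] + [15, 23] -> [14, 15, 23]
Merge: [13, 22, 28] + [14, 15, 23] -> [13, 14, 15, 22, 23, 28]

Final sorted array: [13, 14, 15, 22, 23, 28]

The merge sort proceeds by recursively splitting the array and merging sorted halves.
After all merges, the sorted array is [13, 14, 15, 22, 23, 28].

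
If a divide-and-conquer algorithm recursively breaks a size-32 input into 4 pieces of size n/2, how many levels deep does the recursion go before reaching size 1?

For divide and conquer with division factor 2:

Problem sizes at each level:
Level 0: 32
Level 1: 16
Level 2: 8
Level 3: 4
Level 4: 2
Level 5: 1

The root is level 0 and the size-1 base case is level 5 (the tree spans levels 0 through 5, i.e. 6 levels counting the root), so the depth is the number of divisions: log_2(32) = 5

The recursion tree depth is log_2(32) = 5. At each level, the problem size is divided by 2, so it takes 5 divisions to reduce to a base case of size 1. The algorithm makes 4 recursive calls at each level.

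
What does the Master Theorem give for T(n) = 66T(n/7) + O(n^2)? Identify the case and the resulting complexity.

Master Theorem for T(n) = 66T(n/7) + O(n^2):

a = 66, b = 7, c = 2
log_b(a) = log_7(66) = 2.1531

Case 1: c = 2 < log_7(66) = 2.1531
T(n) = O(n^(log_7 66))

For T(n) = 66T(n/7) + O(n^2): log_7(66) = 2.1531. This is Case 1 of the Master Theorem (c < log_b(a), work dominated by leaves), giving O(n^(log_7 66)).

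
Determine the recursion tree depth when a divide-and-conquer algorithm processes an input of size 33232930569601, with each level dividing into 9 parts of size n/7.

For divide and conquer with division factor 7:

Problem sizes at each level:
Level 0: 33232930569601
Level 1: 4747561509943
Level 2: 678223072849
Level 3: 96889010407
Level 4: 13841287201
Level 5: 1977326743
Level 6: 282475249
Level 7: 40353607
Level 8: 5764801
Level 9: 823543
Level 10: 117649
Level 11: 16807
Level 12: 2401
Level 13: 343
Level 14: 49
Level 15: 7
Level 16: 1

The root is level 0 and the size-1 base case is level 16 (the tree spans levels 0 through 16, i.e. 17 levels counting the root), so the depth is the number of divisions: log_7(33232930569601) = 16

The recursion tree depth is log_7(33232930569601) = 16. At each level, the problem size is divided by 7, so it takes 16 divisions to reduce to a base case of size 1. The algorithm makes 9 recursive calls at each level.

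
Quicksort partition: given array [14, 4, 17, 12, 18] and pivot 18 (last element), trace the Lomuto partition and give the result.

Lomuto partition with pivot = 18:

Initial array: [14, 4, 17, 12, 18]

arr[0]=14 <= 18: swap with position 0, array becomes [14, 4, 17, 12, 18]
arr[1]=4 <= 18: swap with position 1, array becomes [14, 4, 17, 12, 18]
arr[2]=17 <= 18: swap with position 2, array becomes [14, 4, 17, 12, 18]
arr[3]=12 <= 18: swap with position 3, array becomes [14, 4, 17, 12, 18]

Place pivot at position 4: [14, 4, 17, 12, 18]
Pivot position: 4

After partitioning with pivot 18, the array becomes [14, 4, 17, 12, 18]. The pivot is placed at index 4. All elements to the left of the pivot are <= 18, and all elements to the right are > 18.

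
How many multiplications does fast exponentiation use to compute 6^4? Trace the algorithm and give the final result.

Computing 6^4 by squaring (build up from 6^1; each line after the first costs one multiplication):

6^1 = 6
6^2 = (6^1)^2 = 6^2 = 36
6^4 = (6^2)^2 = 36^2 = 1296

Result: 1296
Multiplications needed: 2 (2 lines after 6^1)

6^4 = 1296. Using exponentiation by squaring, this requires 2 multiplications. The key idea: if the exponent is even, square the half-power; if odd, multiply by the base once.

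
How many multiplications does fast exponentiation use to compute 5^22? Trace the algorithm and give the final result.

Computing 5^22 by squaring (build up from 5^1; each line after the first costs one multiplication):

5^1 = 5
5^2 = (5^1)^2 = 5^2 = 25
5^4 = (5^2)^2 = 25^2 = 625
5^5 = 5 * 5^4 = 5 * 625 = 3125
5^10 = (5^5)^2 = 3125^2 = 9765625
5^11 = 5 * 5^10 = 5 * 9765625 = 48828125
5^22 = (5^11)^2 = 48828125^2 = 2384185791015625

Result: 2384185791015625
Multiplications needed: 6 (6 lines after 5^1)

5^22 = 2384185791015625. Using exponentiation by squaring, this requires 6 multiplications. The key idea: if the exponent is even, square the half-power; if odd, multiply by the base once.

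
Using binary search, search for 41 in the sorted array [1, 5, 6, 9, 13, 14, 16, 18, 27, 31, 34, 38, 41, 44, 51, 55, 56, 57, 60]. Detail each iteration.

Binary search for 41 in [1, 5, 6, 9, 13, 14, 16, 18, 27, 31, 34, 38, 41, 44, 51, 55, 56, 57, 60]:

lo=0, hi=18, mid=9, arr[mid]=31 -> 31 < 41, search right half
lo=10, hi=18, mid=14, arr[mid]=51 -> 51 > 41, search left half
lo=10, hi=13, mid=11, arr[mid]=38 -> 38 < 41, search right half
lo=12, hi=13, mid=12, arr[mid]=41 -> Found target at index 12!

Binary search finds 41 at index 12 after 4 comparisons. The search repeatedly halves the search space by comparing with the middle element.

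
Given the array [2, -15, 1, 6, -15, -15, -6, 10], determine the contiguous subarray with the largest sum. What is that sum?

Using Kadane's algorithm on [2, -15, 1, 6, -15, -15, -6, 10]:

Scanning through the array:
Position 1 (value -15): max_ending_here = -13, max_so_far = 2
Position 2 (value 1): max_ending_here = 1, max_so_far = 2
Position 3 (value 6): max_ending_here = 7, max_so_far = 7
Position 4 (value -15): max_ending_here = -8, max_so_far = 7
Position 5 (value -15): max_ending_here = -15, max_so_far = 7
Position 6 (value -6): max_ending_here = -6, max_so_far = 7
Position 7 (value 10): max_ending_here = 10, max_so_far = 10

Maximum subarray: [10]
Maximum sum: 10

The maximum subarray is [10] with sum 10. This subarray runs from index 7 to index 7.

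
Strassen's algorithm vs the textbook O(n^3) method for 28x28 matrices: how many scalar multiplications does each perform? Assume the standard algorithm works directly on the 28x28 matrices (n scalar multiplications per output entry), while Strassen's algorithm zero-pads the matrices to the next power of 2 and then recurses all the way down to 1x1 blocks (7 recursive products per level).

Matrix multiplication for 28x28 matrices:

Strassen's algorithm requires power-of-2 dimensions. Pad 28x28 to 32x32 (next power of 2).

Standard algorithm: 28^3 = 21952 multiplications
Strassen's algorithm: 7^(log2(32)) = 7^5 = 16807 multiplications
Savings: 21952 - 16807 = 5145 multiplications

Standard: 21952 multiplications (28^3). Strassen: 16807 multiplications (7^5, after padding to 32x32). Strassen reduces 8 recursive multiplications to 7 at each level.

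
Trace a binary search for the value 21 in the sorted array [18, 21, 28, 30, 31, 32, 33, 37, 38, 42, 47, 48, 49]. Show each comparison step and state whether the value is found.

Binary search for 21 in [18, 21, 28, 30, 31, 32, 33, 37, 38, 42, 47, 48, 49]:

lo=0, hi=12, mid=6, arr[mid]=33 -> 33 > 21, search left half
lo=0, hi=5, mid=2, arr[mid]=28 -> 28 > 21, search left half
lo=0, hi=1, mid=0, arr[mid]=18 -> 18 < 21, search right half
lo=1, hi=1, mid=1, arr[mid]=21 -> Found target at index 1!

Binary search finds 21 at index 1 after 4 comparisons. The search repeatedly halves the search space by comparing with the middle element.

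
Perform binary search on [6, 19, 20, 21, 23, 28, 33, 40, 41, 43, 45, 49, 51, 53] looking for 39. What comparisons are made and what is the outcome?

Binary search for 39 in [6, 19, 20, 21, 23, 28, 33, 40, 41, 43, 45, 49, 51, 53]:

lo=0, hi=13, mid=6, arr[mid]=33 -> 33 < 39, search right half
lo=7, hi=13, mid=10, arr[mid]=45 -> 45 > 39, search left half
lo=7, hi=9, mid=8, arr[mid]=41 -> 41 > 39, search left half
lo=7, hi=7, mid=7, arr[mid]=40 -> 40 > 39, search left half
lo=7 > hi=6, target 39 not found

Binary search determines that 39 is not in the array after 4 comparisons. The search space was exhausted without finding the target.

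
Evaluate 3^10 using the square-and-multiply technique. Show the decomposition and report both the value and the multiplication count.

Computing 3^10 by squaring (build up from 3^1; each line after the first costs one multiplication):

3^1 = 3
3^2 = (3^1)^2 = 3^2 = 9
3^4 = (3^2)^2 = 9^2 = 81
3^5 = 3 * 3^4 = 3 * 81 = 243
3^10 = (3^5)^2 = 243^2 = 59049

Result: 59049
Multiplications needed: 4 (4 lines after 3^1)

3^10 = 59049. Using exponentiation by squaring, this requires 4 multiplications. The key idea: if the exponent is even, square the half-power; if odd, multiply by the base once.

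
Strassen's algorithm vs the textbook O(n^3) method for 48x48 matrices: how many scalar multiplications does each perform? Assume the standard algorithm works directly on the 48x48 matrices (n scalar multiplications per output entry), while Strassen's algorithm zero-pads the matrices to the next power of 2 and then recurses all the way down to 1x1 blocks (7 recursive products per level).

Matrix multiplication for 48x48 matrices:

Strassen's algorithm requires power-of-2 dimensions. Pad 48x48 to 64x64 (next power of 2).

Standard algorithm: 48^3 = 110592 multiplications
Strassen's algorithm: 7^(log2(64)) = 7^6 = 117649 multiplications
Difference: 110592 - 117649 = -7057 (Strassen uses MORE here due to padding overhead — for small or just-over-power-of-2 n, padding can outweigh the per-level savings)

Standard: 110592 multiplications (48^3). Strassen: 117649 multiplications (7^6, after padding to 64x64). Strassen reduces 8 recursive multiplications to 7 at each level.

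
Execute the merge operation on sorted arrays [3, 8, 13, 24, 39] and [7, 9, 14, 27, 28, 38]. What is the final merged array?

Merging process:

Compare 3 vs 7: take 3 from left. Merged: [3]
Compare 8 vs 7: take 7 from right. Merged: [3, 7]
Compare 8 vs 9: take 8 from left. Merged: [3, 7, 8]
Compare 13 vs 9: take 9 from right. Merged: [3, 7, 8, 9]
Compare 13 vs 14: take 13 from left. Merged: [3, 7, 8, 9, 13]
Compare 24 vs 14: take 14 from right. Merged: [3, 7, 8, 9, 13, 14]
Compare 24 vs 27: take 24 from left. Merged: [3, 7, 8, 9, 13, 14, 24]
Compare 39 vs 27: take 27 from right. Merged: [3, 7, 8, 9, 13, 14, 24, 27]
Compare 39 vs 28: take 28 from right. Merged: [3, 7, 8, 9, 13, 14, 24, 27, 28]
Compare 39 vs 38: take 38 from right. Merged: [3, 7, 8, 9, 13, 14, 24, 27, 28, 38]
Append remaining from left: [39]. Merged: [3, 7, 8, 9, 13, 14, 24, 27, 28, 38, 39]

Final merged array: [3, 7, 8, 9, 13, 14, 24, 27, 28, 38, 39]
Total comparisons: 10

The merged array is [3, 7, 8, 9, 13, 14, 24, 27, 28, 38, 39], requiring 10 comparisons. The merge step runs in O(n) time where n is the total number of elements.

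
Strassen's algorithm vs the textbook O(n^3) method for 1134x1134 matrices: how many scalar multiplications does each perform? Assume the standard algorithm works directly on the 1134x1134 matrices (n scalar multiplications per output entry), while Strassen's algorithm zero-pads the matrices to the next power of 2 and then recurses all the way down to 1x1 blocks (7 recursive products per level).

Matrix multiplication for 1134x1134 matrices:

Strassen's algorithm requires power-of-2 dimensions. Pad 1134x1134 to 2048x2048 (next power of 2).

Standard algorithm: 1134^3 = 1458274104 multiplications
Strassen's algorithm: 7^(log2(2048)) = 7^11 = 1977326743 multiplications
Difference: 1458274104 - 1977326743 = -519052639 (Strassen uses MORE here due to padding overhead — for small or just-over-power-of-2 n, padding can outweigh the per-level savings)

Standard: 1458274104 multiplications (1134^3). Strassen: 1977326743 multiplications (7^11, after padding to 2048x2048). Strassen reduces 8 recursive multiplications to 7 at each level.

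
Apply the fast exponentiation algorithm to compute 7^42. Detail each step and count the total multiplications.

Computing 7^42 by squaring (build up from 7^1; each line after the first costs one multiplication):

7^1 = 7
7^2 = (7^1)^2 = 7^2 = 49
7^4 = (7^2)^2 = 49^2 = 2401
7^5 = 7 * 7^4 = 7 * 2401 = 16807
7^10 = (7^5)^2 = 16807^2 = 282475249
7^20 = (7^10)^2 = 282475249^2 = 79792266297612001
7^21 = 7 * 7^20 = 7 * 79792266297612001 = 558545864083284007
7^42 = (7^21)^2 = 558545864083284007^2 = 311973482284542371301330321821976049

Result: 311973482284542371301330321821976049
Multiplications needed: 7 (7 lines after 7^1)

7^42 = 311973482284542371301330321821976049. Using exponentiation by squaring, this requires 7 multiplications. The key idea: if the exponent is even, square the half-power; if odd, multiply by the base once.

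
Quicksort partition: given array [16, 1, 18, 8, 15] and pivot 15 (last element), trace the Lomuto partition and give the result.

Lomuto partition with pivot = 15:

Initial array: [16, 1, 18, 8, 15]

arr[0]=16 > 15: no swap
arr[1]=1 <= 15: swap with position 0, array becomes [1, 16, 18, 8, 15]
arr[2]=18 > 15: no swap
arr[3]=8 <= 15: swap with position 1, array becomes [1, 8, 18, 16, 15]

Place pivot at position 2: [1, 8, 15, 16, 18]
Pivot position: 2

After partitioning with pivot 15, the array becomes [1, 8, 15, 16, 18]. The pivot is placed at index 2. All elements to the left of the pivot are <= 15, and all elements to the right are > 15.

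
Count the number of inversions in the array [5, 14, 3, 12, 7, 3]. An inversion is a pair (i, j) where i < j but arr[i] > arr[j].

Finding inversions in [5, 14, 3, 12, 7, 3]:

(0, 2): arr[0]=5 > arr[2]=3
(0, 5): arr[0]=5 > arr[5]=3
(1, 2): arr[1]=14 > arr[2]=3
(1, 3): arr[1]=14 > arr[3]=12
(1, 4): arr[1]=14 > arr[4]=7
(1, 5): arr[1]=14 > arr[5]=3
(3, 4): arr[3]=12 > arr[4]=7
(3, 5): arr[3]=12 > arr[5]=3
(4, 5): arr[4]=7 > arr[5]=3

Total inversions: 9

The array has 9 inversion(s): (0,2), (0,5), (1,2), (1,3), (1,4), (1,5), (3,4), (3,5), (4,5). Each pair (i,j) satisfies i < j and arr[i] > arr[j].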